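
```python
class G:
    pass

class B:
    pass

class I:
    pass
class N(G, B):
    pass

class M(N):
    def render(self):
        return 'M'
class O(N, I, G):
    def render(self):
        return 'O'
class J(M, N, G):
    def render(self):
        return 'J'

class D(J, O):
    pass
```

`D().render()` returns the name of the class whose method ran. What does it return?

L[D] = D + merge(L[J], L[O], [J O])
  take J:  [J M N G B object] + [O N I G B object] + [J O]
  take M:  [M N G B object] + [O N I G B object] + [O]
  take O:  [N G B object] + [O N I G B object] + [O]
  take N:  [N G B object] + [N I G B object]
  take I:  [G B object] + [I G B object]
  take G:  [G B object] + [G B object]
  take B:  [B object] + [B object]
  take object:  [object] + [object]
MRO: D J M O N I G B object
render is defined in: J, M, O. First along the MRO is J.

J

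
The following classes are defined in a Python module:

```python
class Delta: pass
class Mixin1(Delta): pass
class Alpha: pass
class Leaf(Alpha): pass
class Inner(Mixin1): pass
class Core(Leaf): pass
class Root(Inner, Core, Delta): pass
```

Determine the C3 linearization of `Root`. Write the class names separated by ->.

Root -> Inner -> Mixin1 -> Core -> Delta -> Leaf -> Alpha -> object

L[Root] = Root + merge(L[Inner], L[Core], L[Delta], [Inner Core Delta])
  take Inner:  [Inner Mixin1 Delta object] + [Core Leaf Alpha object] + [Delta object] + [Inner Core Delta]
  take Mixin1:  [Mixin1 Delta object] + [Core Leaf Alpha object] + [Delta object] + [Core Delta]
  take Core:  [Delta object] + [Core Leaf Alpha object] + [Delta object] + [Core Delta]
  take Delta:  [Delta object] + [Leaf Alpha object] + [Delta object] + [Delta]
  take Leaf:  [object] + [Leaf Alpha object] + [object]
  take Alpha:  [object] + [Alpha object] + [object]
  take object:  [object] + [object] + [object]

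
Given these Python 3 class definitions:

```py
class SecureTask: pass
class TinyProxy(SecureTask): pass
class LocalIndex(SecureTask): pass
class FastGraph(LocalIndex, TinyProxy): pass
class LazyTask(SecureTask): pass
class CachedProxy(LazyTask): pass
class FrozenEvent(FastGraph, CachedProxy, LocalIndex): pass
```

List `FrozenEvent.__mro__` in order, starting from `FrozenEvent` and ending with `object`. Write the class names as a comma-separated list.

L[FrozenEvent] = FrozenEvent + merge(L[FastGraph], L[CachedProxy], L[LocalIndex], [FastGraph CachedProxy LocalIndex])
  take FastGraph:  [FastGraph LocalIndex TinyProxy SecureTask object] + [CachedProxy LazyTask SecureTask object] + [LocalIndex SecureTask object] + [FastGraph CachedProxy LocalIndex]
  take CachedProxy:  [LocalIndex TinyProxy SecureTask object] + [CachedProxy LazyTask SecureTask object] + [LocalIndex SecureTask object] + [CachedProxy LocalIndex]
  take LocalIndex:  [LocalIndex TinyProxy SecureTask object] + [LazyTask SecureTask object] + [LocalIndex SecureTask object] + [LocalIndex]
  take TinyProxy:  [TinyProxy SecureTask object] + [LazyTask SecureTask object] + [SecureTask object]
  take LazyTask:  [SecureTask object] + [LazyTask SecureTask object] + [SecureTask object]
  take SecureTask:  [SecureTask object] + [SecureTask object] + [SecureTask object]
  take object:  [object] + [object] + [object]

FrozenEvent, FastGraph, CachedProxy, LocalIndex, TinyProxy, LazyTask, SecureTask, object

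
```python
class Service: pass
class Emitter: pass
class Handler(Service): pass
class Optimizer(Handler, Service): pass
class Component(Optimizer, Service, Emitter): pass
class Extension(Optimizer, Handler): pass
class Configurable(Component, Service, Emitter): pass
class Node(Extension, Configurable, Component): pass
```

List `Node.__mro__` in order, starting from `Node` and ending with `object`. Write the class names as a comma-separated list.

Node, Extension, Configurable, Component, Optimizer, Handler, Service, Emitter, object

L[Node] = Node + merge(L[Extension], L[Configurable], L[Component], [Extension Configurable Component])
  take Extension:  [Extension Optimizer Handler Service object] + [Configurable Component Optimizer Handler Service Emitter object] + [Component Optimizer Handler Service Emitter object] + [Extension Configurable Component]
  take Configurable:  [Optimizer Handler Service object] + [Configurable Component Optimizer Handler Service Emitter object] + [Component Optimizer Handler Service Emitter object] + [Configurable Component]
  take Component:  [Optimizer Handler Service object] + [Component Optimizer Handler Service Emitter object] + [Component Optimizer Handler Service Emitter object] + [Component]
  take Optimizer:  [Optimizer Handler Service object] + [Optimizer Handler Service Emitter object] + [Optimizer Handler Service Emitter object]
  take Handler:  [Handler Service object] + [Handler Service Emitter object] + [Handler Service Emitter object]
  take Service:  [Service object] + [Service Emitter object] + [Service Emitter object]
  take Emitter:  [object] + [Emitter object] + [Emitter object]
  take object:  [object] + [object] + [object]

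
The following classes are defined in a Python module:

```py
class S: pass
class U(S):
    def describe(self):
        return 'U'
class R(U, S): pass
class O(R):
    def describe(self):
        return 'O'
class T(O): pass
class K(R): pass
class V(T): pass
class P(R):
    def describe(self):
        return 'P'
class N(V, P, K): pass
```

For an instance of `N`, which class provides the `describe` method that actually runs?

O

L[N] = N + merge(L[V], L[P], L[K], [V P K])
  take V:  [V T O R U S object] + [P R U S object] + [K R U S object] + [V P K]
  take T:  [T O R U S object] + [P R U S object] + [K R U S object] + [P K]
  take O:  [O R U S object] + [P R U S object] + [K R U S object] + [P K]
  take P:  [R U S object] + [P R U S object] + [K R U S object] + [P K]
  take K:  [R U S object] + [R U S object] + [K R U S object] + [K]
  take R:  [R U S object] + [R U S object] + [R U S object]
  take U:  [U S object] + [U S object] + [U S object]
  take S:  [S object] + [S object] + [S object]
  take object:  [object] + [object] + [object]
MRO: N V T O P K R U S object
describe is defined in: O, P, U. First along the MRO is O.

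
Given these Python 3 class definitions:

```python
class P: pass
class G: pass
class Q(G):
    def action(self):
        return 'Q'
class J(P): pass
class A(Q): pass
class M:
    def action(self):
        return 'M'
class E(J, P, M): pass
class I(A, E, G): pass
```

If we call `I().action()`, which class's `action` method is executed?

L[I] = I + merge(L[A], L[E], L[G], [A E G])
  take A:  [A Q G object] + [E J P M object] + [G object] + [A E G]
  take Q:  [Q G object] + [E J P M object] + [G object] + [E G]
  take E:  [G object] + [E J P M object] + [G object] + [E G]
  take G:  [G object] + [J P M object] + [G object] + [G]
  take J:  [object] + [J P M object] + [object]
  take P:  [object] + [P M object] + [object]
  take M:  [object] + [M object] + [object]
  take object:  [object] + [object] + [object]
MRO: I A Q E G J P M object
action is defined in: M, Q. First along the MRO is Q.

Q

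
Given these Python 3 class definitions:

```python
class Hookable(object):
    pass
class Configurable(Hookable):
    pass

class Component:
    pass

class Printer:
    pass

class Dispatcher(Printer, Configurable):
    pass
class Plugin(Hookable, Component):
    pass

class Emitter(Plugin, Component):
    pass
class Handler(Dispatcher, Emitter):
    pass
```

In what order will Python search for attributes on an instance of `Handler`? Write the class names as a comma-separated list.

L[Handler] = Handler + merge(L[Dispatcher], L[Emitter], [Dispatcher Emitter])
  take Dispatcher:  [Dispatcher Printer Configurable Hookable object] + [Emitter Plugin Hookable Component object] + [Dispatcher Emitter]
  take Printer:  [Printer Configurable Hookable object] + [Emitter Plugin Hookable Component object] + [Emitter]
  take Configurable:  [Configurable Hookable object] + [Emitter Plugin Hookable Component object] + [Emitter]
  take Emitter:  [Hookable object] + [Emitter Plugin Hookable Component object] + [Emitter]
  take Plugin:  [Hookable object] + [Plugin Hookable Component object]
  take Hookable:  [Hookable object] + [Hookable Component object]
  take Component:  [object] + [Component object]
  take object:  [object] + [object]

Handler, Dispatcher, Printer, Configurable, Emitter, Plugin, Hookable, Component, object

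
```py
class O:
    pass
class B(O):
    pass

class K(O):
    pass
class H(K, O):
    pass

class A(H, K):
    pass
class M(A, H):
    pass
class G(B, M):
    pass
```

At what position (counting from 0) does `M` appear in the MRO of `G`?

2

L[G] = G + merge(L[B], L[M], [B M])
  take B:  [B O object] + [M A H K O object] + [B M]
  take M:  [O object] + [M A H K O object] + [M]
  take A:  [O object] + [A H K O object]
  take H:  [O object] + [H K O object]
  take K:  [O object] + [K O object]
  take O:  [O object] + [O object]
  take object:  [object] + [object]
MRO: G B M A H K O object
M sits at index 2.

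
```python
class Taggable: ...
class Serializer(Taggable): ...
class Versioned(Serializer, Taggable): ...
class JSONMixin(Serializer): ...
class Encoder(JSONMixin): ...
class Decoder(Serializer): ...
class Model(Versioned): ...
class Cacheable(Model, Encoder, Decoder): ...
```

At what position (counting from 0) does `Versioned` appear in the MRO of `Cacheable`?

2

L[Cacheable] = Cacheable + merge(L[Model], L[Encoder], L[Decoder], [Model Encoder Decoder])
  take Model:  [Model Versioned Serializer Taggable object] + [Encoder JSONMixin Serializer Taggable object] + [Decoder Serializer Taggable object] + [Model Encoder Decoder]
  take Versioned:  [Versioned Serializer Taggable object] + [Encoder JSONMixin Serializer Taggable object] + [Decoder Serializer Taggable object] + [Encoder Decoder]
  take Encoder:  [Serializer Taggable object] + [Encoder JSONMixin Serializer Taggable object] + [Decoder Serializer Taggable object] + [Encoder Decoder]
  take JSONMixin:  [Serializer Taggable object] + [JSONMixin Serializer Taggable object] + [Decoder Serializer Taggable object] + [Decoder]
  take Decoder:  [Serializer Taggable object] + [Serializer Taggable object] + [Decoder Serializer Taggable object] + [Decoder]
  take Serializer:  [Serializer Taggable object] + [Serializer Taggable object] + [Serializer Taggable object]
  take Taggable:  [Taggable object] + [Taggable object] + [Taggable object]
  take object:  [object] + [object] + [object]
MRO: Cacheable Model Versioned Encoder JSONMixin Decoder Serializer Taggable object
Versioned sits at index 2.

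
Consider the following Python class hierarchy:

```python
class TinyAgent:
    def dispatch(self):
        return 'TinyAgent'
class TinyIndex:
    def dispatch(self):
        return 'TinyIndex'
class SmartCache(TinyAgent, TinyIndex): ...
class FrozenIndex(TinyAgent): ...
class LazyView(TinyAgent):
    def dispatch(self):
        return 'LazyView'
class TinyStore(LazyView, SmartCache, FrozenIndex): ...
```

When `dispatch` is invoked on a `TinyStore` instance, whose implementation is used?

L[TinyStore] = TinyStore + merge(L[LazyView], L[SmartCache], L[FrozenIndex], [LazyView SmartCache FrozenIndex])
  take LazyView:  [LazyView TinyAgent object] + [SmartCache TinyAgent TinyIndex object] + [FrozenIndex TinyAgent object] + [LazyView SmartCache FrozenIndex]
  take SmartCache:  [TinyAgent object] + [SmartCache TinyAgent TinyIndex object] + [FrozenIndex TinyAgent object] + [SmartCache FrozenIndex]
  take FrozenIndex:  [TinyAgent object] + [TinyAgent TinyIndex object] + [FrozenIndex TinyAgent object] + [FrozenIndex]
  take TinyAgent:  [TinyAgent object] + [TinyAgent TinyIndex object] + [TinyAgent object]
  take TinyIndex:  [object] + [TinyIndex object] + [object]
  take object:  [object] + [object] + [object]
MRO: TinyStore LazyView SmartCache FrozenIndex TinyAgent TinyIndex object
dispatch is defined in: LazyView, TinyAgent, TinyIndex. First along the MRO is LazyView.

LazyView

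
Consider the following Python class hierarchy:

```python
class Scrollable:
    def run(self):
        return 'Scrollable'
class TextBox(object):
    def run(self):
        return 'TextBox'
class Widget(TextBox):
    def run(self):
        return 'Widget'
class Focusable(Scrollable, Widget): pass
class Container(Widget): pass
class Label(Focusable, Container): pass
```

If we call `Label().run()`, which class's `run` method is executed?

L[Label] = Label + merge(L[Focusable], L[Container], [Focusable Container])
  take Focusable:  [Focusable Scrollable Widget TextBox object] + [Container Widget TextBox object] + [Focusable Container]
  take Scrollable:  [Scrollable Widget TextBox object] + [Container Widget TextBox object] + [Container]
  take Container:  [Widget TextBox object] + [Container Widget TextBox object] + [Container]
  take Widget:  [Widget TextBox object] + [Widget TextBox object]
  take TextBox:  [TextBox object] + [TextBox object]
  take object:  [object] + [object]
MRO: Label Focusable Scrollable Container Widget TextBox object
run is defined in: Scrollable, TextBox, Widget. First along the MRO is Scrollable.

Scrollable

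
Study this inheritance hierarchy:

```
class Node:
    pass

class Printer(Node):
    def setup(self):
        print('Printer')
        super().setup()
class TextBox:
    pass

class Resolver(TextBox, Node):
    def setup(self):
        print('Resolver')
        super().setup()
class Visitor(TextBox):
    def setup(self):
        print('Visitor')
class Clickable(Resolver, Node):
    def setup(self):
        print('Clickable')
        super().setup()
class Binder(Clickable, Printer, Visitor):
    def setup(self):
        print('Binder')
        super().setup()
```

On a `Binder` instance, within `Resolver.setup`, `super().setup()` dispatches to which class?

L[Binder] = Binder + merge(L[Clickable], L[Printer], L[Visitor], [Clickable Printer Visitor])
  take Clickable:  [Clickable Resolver TextBox Node object] + [Printer Node object] + [Visitor TextBox object] + [Clickable Printer Visitor]
  take Resolver:  [Resolver TextBox Node object] + [Printer Node object] + [Visitor TextBox object] + [Printer Visitor]
  take Printer:  [TextBox Node object] + [Printer Node object] + [Visitor TextBox object] + [Printer Visitor]
  take Visitor:  [TextBox Node object] + [Node object] + [Visitor TextBox object] + [Visitor]
  take TextBox:  [TextBox Node object] + [Node object] + [TextBox object]
  take Node:  [Node object] + [Node object] + [object]
  take object:  [object] + [object] + [object]
MRO: Binder Clickable Resolver Printer Visitor TextBox Node object
super() in Resolver.setup on a Binder instance goes to the class after Resolver in Binder's MRO: Printer.

Printer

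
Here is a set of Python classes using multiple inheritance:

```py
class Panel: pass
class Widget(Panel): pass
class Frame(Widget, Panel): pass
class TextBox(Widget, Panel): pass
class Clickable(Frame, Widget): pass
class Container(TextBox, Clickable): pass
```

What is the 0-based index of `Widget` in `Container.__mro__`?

L[Container] = Container + merge(L[TextBox], L[Clickable], [TextBox Clickable])
  take TextBox:  [TextBox Widget Panel object] + [Clickable Frame Widget Panel object] + [TextBox Clickable]
  take Clickable:  [Widget Panel object] + [Clickable Frame Widget Panel object] + [Clickable]
  take Frame:  [Widget Panel object] + [Frame Widget Panel object]
  take Widget:  [Widget Panel object] + [Widget Panel object]
  take Panel:  [Panel object] + [Panel object]
  take object:  [object] + [object]
MRO: Container TextBox Clickable Frame Widget Panel object
Widget sits at index 4.

4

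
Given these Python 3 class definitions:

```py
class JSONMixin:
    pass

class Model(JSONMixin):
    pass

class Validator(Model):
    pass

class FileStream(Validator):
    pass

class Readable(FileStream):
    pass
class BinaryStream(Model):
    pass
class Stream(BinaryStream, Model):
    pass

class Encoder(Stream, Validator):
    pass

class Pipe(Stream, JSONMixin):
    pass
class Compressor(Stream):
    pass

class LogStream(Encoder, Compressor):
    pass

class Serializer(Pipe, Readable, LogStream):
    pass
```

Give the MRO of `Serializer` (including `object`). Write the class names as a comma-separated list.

Serializer, Pipe, Readable, FileStream, LogStream, Encoder, Compressor, Stream, BinaryStream, Validator, Model, JSONMixin, object

L[Serializer] = Serializer + merge(L[Pipe], L[Readable], L[LogStream], [Pipe Readable LogStream])
  take Pipe:  [Pipe Stream BinaryStream Model JSONMixin object] + [Readable FileStream Validator Model JSONMixin object] + [LogStream Encoder Compressor Stream BinaryStream Validator Model JSONMixin object] + [Pipe Readable LogStream]
  take Readable:  [Stream BinaryStream Model JSONMixin object] + [Readable FileStream Validator Model JSONMixin object] + [LogStream Encoder Compressor Stream BinaryStream Validator Model JSONMixin object] + [Readable LogStream]
  take FileStream:  [Stream BinaryStream Model JSONMixin object] + [FileStream Validator Model JSONMixin object] + [LogStream Encoder Compressor Stream BinaryStream Validator Model JSONMixin object] + [LogStream]
  take LogStream:  [Stream BinaryStream Model JSONMixin object] + [Validator Model JSONMixin object] + [LogStream Encoder Compressor Stream BinaryStream Validator Model JSONMixin object] + [LogStream]
  take Encoder:  [Stream BinaryStream Model JSONMixin object] + [Validator Model JSONMixin object] + [Encoder Compressor Stream BinaryStream Validator Model JSONMixin object]
  take Compressor:  [Stream BinaryStream Model JSONMixin object] + [Validator Model JSONMixin object] + [Compressor Stream BinaryStream Validator Model JSONMixin object]
  take Stream:  [Stream BinaryStream Model JSONMixin object] + [Validator Model JSONMixin object] + [Stream BinaryStream Validator Model JSONMixin object]
  take BinaryStream:  [BinaryStream Model JSONMixin object] + [Validator Model JSONMixin object] + [BinaryStream Validator Model JSONMixin object]
  take Validator:  [Model JSONMixin object] + [Validator Model JSONMixin object] + [Validator Model JSONMixin object]
  take Model:  [Model JSONMixin object] + [Model JSONMixin object] + [Model JSONMixin object]
  take JSONMixin:  [JSONMixin object] + [JSONMixin object] + [JSONMixin object]
  take object:  [object] + [object] + [object]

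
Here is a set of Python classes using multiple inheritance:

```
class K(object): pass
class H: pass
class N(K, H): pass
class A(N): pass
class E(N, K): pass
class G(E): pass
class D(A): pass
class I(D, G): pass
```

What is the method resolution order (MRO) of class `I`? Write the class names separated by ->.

I -> D -> A -> G -> E -> N -> K -> H -> object

L[I] = I + merge(L[D], L[G], [D G])
  take D:  [D A N K H object] + [G E N K H object] + [D G]
  take A:  [A N K H object] + [G E N K H object] + [G]
  take G:  [N K H object] + [G E N K H object] + [G]
  take E:  [N K H object] + [E N K H object]
  take N:  [N K H object] + [N K H object]
  take K:  [K H object] + [K H object]
  take H:  [H object] + [H object]
  take object:  [object] + [object]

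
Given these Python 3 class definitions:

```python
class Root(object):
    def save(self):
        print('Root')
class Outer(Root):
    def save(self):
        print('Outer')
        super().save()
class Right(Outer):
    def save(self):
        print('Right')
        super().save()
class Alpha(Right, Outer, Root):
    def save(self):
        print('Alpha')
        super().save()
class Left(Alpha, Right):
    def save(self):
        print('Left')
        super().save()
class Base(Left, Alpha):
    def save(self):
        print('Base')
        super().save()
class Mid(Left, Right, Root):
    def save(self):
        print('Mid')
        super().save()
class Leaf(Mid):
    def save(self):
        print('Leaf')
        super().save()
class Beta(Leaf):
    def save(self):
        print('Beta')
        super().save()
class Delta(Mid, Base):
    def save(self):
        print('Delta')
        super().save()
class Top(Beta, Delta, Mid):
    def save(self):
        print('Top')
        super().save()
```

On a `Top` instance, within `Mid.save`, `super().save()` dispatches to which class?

Base

L[Top] = Top + merge(L[Beta], L[Delta], L[Mid], [Beta Delta Mid])
  take Beta:  [Beta Leaf Mid Left Alpha Right Outer Root object] + [Delta Mid Base Left Alpha Right Outer Root object] + [Mid Left Alpha Right Outer Root object] + [Beta Delta Mid]
  take Leaf:  [Leaf Mid Left Alpha Right Outer Root object] + [Delta Mid Base Left Alpha Right Outer Root object] + [Mid Left Alpha Right Outer Root object] + [Delta Mid]
  take Delta:  [Mid Left Alpha Right Outer Root object] + [Delta Mid Base Left Alpha Right Outer Root object] + [Mid Left Alpha Right Outer Root object] + [Delta Mid]
  take Mid:  [Mid Left Alpha Right Outer Root object] + [Mid Base Left Alpha Right Outer Root object] + [Mid Left Alpha Right Outer Root object] + [Mid]
  take Base:  [Left Alpha Right Outer Root object] + [Base Left Alpha Right Outer Root object] + [Left Alpha Right Outer Root object]
  take Left:  [Left Alpha Right Outer Root object] + [Left Alpha Right Outer Root object] + [Left Alpha Right Outer Root object]
  take Alpha:  [Alpha Right Outer Root object] + [Alpha Right Outer Root object] + [Alpha Right Outer Root object]
  take Right:  [Right Outer Root object] + [Right Outer Root object] + [Right Outer Root object]
  take Outer:  [Outer Root object] + [Outer Root object] + [Outer Root object]
  take Root:  [Root object] + [Root object] + [Root object]
  take object:  [object] + [object] + [object]
MRO: Top Beta Leaf Delta Mid Base Left Alpha Right Outer Root object
super() in Mid.save on a Top instance goes to the class after Mid in Top's MRO: Base.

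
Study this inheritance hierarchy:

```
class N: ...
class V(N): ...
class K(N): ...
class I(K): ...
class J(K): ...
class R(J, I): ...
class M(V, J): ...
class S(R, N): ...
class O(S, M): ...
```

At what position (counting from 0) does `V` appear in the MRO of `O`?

4

L[O] = O + merge(L[S], L[M], [S M])
  take S:  [S R J I K N object] + [M V J K N object] + [S M]
  take R:  [R J I K N object] + [M V J K N object] + [M]
  take M:  [J I K N object] + [M V J K N object] + [M]
  take V:  [J I K N object] + [V J K N object]
  take J:  [J I K N object] + [J K N object]
  take I:  [I K N object] + [K N object]
  take K:  [K N object] + [K N object]
  take N:  [N object] + [N object]
  take object:  [object] + [object]
MRO: O S R M V J I K N object
V sits at index 4.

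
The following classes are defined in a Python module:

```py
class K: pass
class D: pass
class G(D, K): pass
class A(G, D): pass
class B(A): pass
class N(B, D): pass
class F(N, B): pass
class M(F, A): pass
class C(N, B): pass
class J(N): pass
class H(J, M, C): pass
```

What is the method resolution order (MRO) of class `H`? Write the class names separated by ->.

L[H] = H + merge(L[J], L[M], L[C], [J M C])
  take J:  [J N B A G D K object] + [M F N B A G D K object] + [C N B A G D K object] + [J M C]
  take M:  [N B A G D K object] + [M F N B A G D K object] + [C N B A G D K object] + [M C]
  take F:  [N B A G D K object] + [F N B A G D K object] + [C N B A G D K object] + [C]
  take C:  [N B A G D K object] + [N B A G D K object] + [C N B A G D K object] + [C]
  take N:  [N B A G D K object] + [N B A G D K object] + [N B A G D K object]
  take B:  [B A G D K object] + [B A G D K object] + [B A G D K object]
  take A:  [A G D K object] + [A G D K object] + [A G D K object]
  take G:  [G D K object] + [G D K object] + [G D K object]
  take D:  [D K object] + [D K object] + [D K object]
  take K:  [K object] + [K object] + [K object]
  take object:  [object] + [object] + [object]

H -> J -> M -> F -> C -> N -> B -> A -> G -> D -> K -> object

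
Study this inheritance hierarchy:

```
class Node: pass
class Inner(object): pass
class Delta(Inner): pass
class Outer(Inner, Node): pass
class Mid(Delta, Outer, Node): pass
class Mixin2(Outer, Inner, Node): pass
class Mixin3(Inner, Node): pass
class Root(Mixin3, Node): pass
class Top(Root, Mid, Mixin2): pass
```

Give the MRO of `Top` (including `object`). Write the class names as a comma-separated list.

Top, Root, Mixin3, Mid, Delta, Mixin2, Outer, Inner, Node, object

L[Top] = Top + merge(L[Root], L[Mid], L[Mixin2], [Root Mid Mixin2])
  take Root:  [Root Mixin3 Inner Node object] + [Mid Delta Outer Inner Node object] + [Mixin2 Outer Inner Node object] + [Root Mid Mixin2]
  take Mixin3:  [Mixin3 Inner Node object] + [Mid Delta Outer Inner Node object] + [Mixin2 Outer Inner Node object] + [Mid Mixin2]
  take Mid:  [Inner Node object] + [Mid Delta Outer Inner Node object] + [Mixin2 Outer Inner Node object] + [Mid Mixin2]
  take Delta:  [Inner Node object] + [Delta Outer Inner Node object] + [Mixin2 Outer Inner Node object] + [Mixin2]
  take Mixin2:  [Inner Node object] + [Outer Inner Node object] + [Mixin2 Outer Inner Node object] + [Mixin2]
  take Outer:  [Inner Node object] + [Outer Inner Node object] + [Outer Inner Node object]
  take Inner:  [Inner Node object] + [Inner Node object] + [Inner Node object]
  take Node:  [Node object] + [Node object] + [Node object]
  take object:  [object] + [object] + [object]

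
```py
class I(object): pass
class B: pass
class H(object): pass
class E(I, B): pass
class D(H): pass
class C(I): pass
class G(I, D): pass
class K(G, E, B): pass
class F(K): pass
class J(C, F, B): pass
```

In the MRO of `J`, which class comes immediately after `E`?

I

L[J] = J + merge(L[C], L[F], L[B], [C F B])
  take C:  [C I object] + [F K G E I D H B object] + [B object] + [C F B]
  take F:  [I object] + [F K G E I D H B object] + [B object] + [F B]
  take K:  [I object] + [K G E I D H B object] + [B object] + [B]
  take G:  [I object] + [G E I D H B object] + [B object] + [B]
  take E:  [I object] + [E I D H B object] + [B object] + [B]
  take I:  [I object] + [I D H B object] + [B object] + [B]
  take D:  [object] + [D H B object] + [B object] + [B]
  take H:  [object] + [H B object] + [B object] + [B]
  take B:  [object] + [B object] + [B object] + [B]
  take object:  [object] + [object] + [object]
MRO: J C F K G E I D H B object
E is at position 5; next is I.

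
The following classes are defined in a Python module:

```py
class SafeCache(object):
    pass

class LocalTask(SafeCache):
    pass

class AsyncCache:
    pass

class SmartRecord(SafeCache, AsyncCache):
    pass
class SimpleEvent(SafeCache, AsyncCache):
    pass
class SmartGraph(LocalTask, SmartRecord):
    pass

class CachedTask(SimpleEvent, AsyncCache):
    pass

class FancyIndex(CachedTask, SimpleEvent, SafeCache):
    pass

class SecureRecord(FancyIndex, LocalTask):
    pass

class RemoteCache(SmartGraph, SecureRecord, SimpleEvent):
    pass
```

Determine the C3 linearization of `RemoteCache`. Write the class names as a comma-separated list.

RemoteCache, SmartGraph, SecureRecord, FancyIndex, CachedTask, SimpleEvent, LocalTask, SmartRecord, SafeCache, AsyncCache, object

L[RemoteCache] = RemoteCache + merge(L[SmartGraph], L[SecureRecord], L[SimpleEvent], [SmartGraph SecureRecord SimpleEvent])
  take SmartGraph:  [SmartGraph LocalTask SmartRecord SafeCache AsyncCache object] + [SecureRecord FancyIndex CachedTask SimpleEvent LocalTask SafeCache AsyncCache object] + [SimpleEvent SafeCache AsyncCache object] + [SmartGraph SecureRecord SimpleEvent]
  take SecureRecord:  [LocalTask SmartRecord SafeCache AsyncCache object] + [SecureRecord FancyIndex CachedTask SimpleEvent LocalTask SafeCache AsyncCache object] + [SimpleEvent SafeCache AsyncCache object] + [SecureRecord SimpleEvent]
  take FancyIndex:  [LocalTask SmartRecord SafeCache AsyncCache object] + [FancyIndex CachedTask SimpleEvent LocalTask SafeCache AsyncCache object] + [SimpleEvent SafeCache AsyncCache object] + [SimpleEvent]
  take CachedTask:  [LocalTask SmartRecord SafeCache AsyncCache object] + [CachedTask SimpleEvent LocalTask SafeCache AsyncCache object] + [SimpleEvent SafeCache AsyncCache object] + [SimpleEvent]
  take SimpleEvent:  [LocalTask SmartRecord SafeCache AsyncCache object] + [SimpleEvent LocalTask SafeCache AsyncCache object] + [SimpleEvent SafeCache AsyncCache object] + [SimpleEvent]
  take LocalTask:  [LocalTask SmartRecord SafeCache AsyncCache object] + [LocalTask SafeCache AsyncCache object] + [SafeCache AsyncCache object]
  take SmartRecord:  [SmartRecord SafeCache AsyncCache object] + [SafeCache AsyncCache object] + [SafeCache AsyncCache object]
  take SafeCache:  [SafeCache AsyncCache object] + [SafeCache AsyncCache object] + [SafeCache AsyncCache object]
  take AsyncCache:  [AsyncCache object] + [AsyncCache object] + [AsyncCache object]
  take object:  [object] + [object] + [object]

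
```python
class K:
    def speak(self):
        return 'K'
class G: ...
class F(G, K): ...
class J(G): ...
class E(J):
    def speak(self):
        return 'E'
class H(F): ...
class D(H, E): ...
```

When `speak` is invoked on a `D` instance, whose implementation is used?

L[D] = D + merge(L[H], L[E], [H E])
  take H:  [H F G K object] + [E J G object] + [H E]
  take F:  [F G K object] + [E J G object] + [E]
  take E:  [G K object] + [E J G object] + [E]
  take J:  [G K object] + [J G object]
  take G:  [G K object] + [G object]
  take K:  [K object] + [object]
  take object:  [object] + [object]
MRO: D H F E J G K object
speak is defined in: E, K. First along the MRO is E.

E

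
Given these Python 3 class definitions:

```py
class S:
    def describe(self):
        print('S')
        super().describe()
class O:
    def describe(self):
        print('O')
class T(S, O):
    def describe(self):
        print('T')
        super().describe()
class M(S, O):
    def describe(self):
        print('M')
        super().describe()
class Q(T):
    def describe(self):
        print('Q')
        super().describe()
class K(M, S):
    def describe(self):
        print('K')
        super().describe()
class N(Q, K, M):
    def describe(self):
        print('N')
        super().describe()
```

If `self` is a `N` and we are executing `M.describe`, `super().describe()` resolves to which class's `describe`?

S

L[N] = N + merge(L[Q], L[K], L[M], [Q K M])
  take Q:  [Q T S O object] + [K M S O object] + [M S O object] + [Q K M]
  take T:  [T S O object] + [K M S O object] + [M S O object] + [K M]
  take K:  [S O object] + [K M S O object] + [M S O object] + [K M]
  take M:  [S O object] + [M S O object] + [M S O object] + [M]
  take S:  [S O object] + [S O object] + [S O object]
  take O:  [O object] + [O object] + [O object]
  take object:  [object] + [object] + [object]
MRO: N Q T K M S O object
super() in M.describe on a N instance goes to the class after M in N's MRO: S.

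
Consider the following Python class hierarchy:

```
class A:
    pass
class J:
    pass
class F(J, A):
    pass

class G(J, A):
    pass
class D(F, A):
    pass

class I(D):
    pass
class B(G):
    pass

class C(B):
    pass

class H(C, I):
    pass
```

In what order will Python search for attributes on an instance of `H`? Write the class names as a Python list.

L[H] = H + merge(L[C], L[I], [C I])
  take C:  [C B G J A object] + [I D F J A object] + [C I]
  take B:  [B G J A object] + [I D F J A object] + [I]
  take G:  [G J A object] + [I D F J A object] + [I]
  take I:  [J A object] + [I D F J A object] + [I]
  take D:  [J A object] + [D F J A object]
  take F:  [J A object] + [F J A object]
  take J:  [J A object] + [J A object]
  take A:  [A object] + [A object]
  take object:  [object] + [object]

[H, C, B, G, I, D, F, J, A, object]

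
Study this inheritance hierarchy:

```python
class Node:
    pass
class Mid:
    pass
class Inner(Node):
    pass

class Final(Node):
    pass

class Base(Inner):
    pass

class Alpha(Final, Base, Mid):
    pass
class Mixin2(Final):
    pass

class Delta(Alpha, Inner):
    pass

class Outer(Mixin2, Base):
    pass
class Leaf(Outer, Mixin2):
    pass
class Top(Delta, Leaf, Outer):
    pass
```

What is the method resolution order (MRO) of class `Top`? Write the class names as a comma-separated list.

L[Top] = Top + merge(L[Delta], L[Leaf], L[Outer], [Delta Leaf Outer])
  take Delta:  [Delta Alpha Final Base Inner Node Mid object] + [Leaf Outer Mixin2 Final Base Inner Node object] + [Outer Mixin2 Final Base Inner Node object] + [Delta Leaf Outer]
  take Alpha:  [Alpha Final Base Inner Node Mid object] + [Leaf Outer Mixin2 Final Base Inner Node object] + [Outer Mixin2 Final Base Inner Node object] + [Leaf Outer]
  take Leaf:  [Final Base Inner Node Mid object] + [Leaf Outer Mixin2 Final Base Inner Node object] + [Outer Mixin2 Final Base Inner Node object] + [Leaf Outer]
  take Outer:  [Final Base Inner Node Mid object] + [Outer Mixin2 Final Base Inner Node object] + [Outer Mixin2 Final Base Inner Node object] + [Outer]
  take Mixin2:  [Final Base Inner Node Mid object] + [Mixin2 Final Base Inner Node object] + [Mixin2 Final Base Inner Node object]
  take Final:  [Final Base Inner Node Mid object] + [Final Base Inner Node object] + [Final Base Inner Node object]
  take Base:  [Base Inner Node Mid object] + [Base Inner Node object] + [Base Inner Node object]
  take Inner:  [Inner Node Mid object] + [Inner Node object] + [Inner Node object]
  take Node:  [Node Mid object] + [Node object] + [Node object]
  take Mid:  [Mid object] + [object] + [object]
  take object:  [object] + [object] + [object]

Top, Delta, Alpha, Leaf, Outer, Mixin2, Final, Base, Inner, Node, Mid, object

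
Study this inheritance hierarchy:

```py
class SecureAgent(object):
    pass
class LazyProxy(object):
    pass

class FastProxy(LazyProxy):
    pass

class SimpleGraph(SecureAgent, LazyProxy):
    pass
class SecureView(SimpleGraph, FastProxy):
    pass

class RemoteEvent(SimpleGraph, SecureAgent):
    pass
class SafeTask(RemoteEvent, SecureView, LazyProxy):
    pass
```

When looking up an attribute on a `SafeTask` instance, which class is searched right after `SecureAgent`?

FastProxy

L[SafeTask] = SafeTask + merge(L[RemoteEvent], L[SecureView], L[LazyProxy], [RemoteEvent SecureView LazyProxy])
  take RemoteEvent:  [RemoteEvent SimpleGraph SecureAgent LazyProxy object] + [SecureView SimpleGraph SecureAgent FastProxy LazyProxy object] + [LazyProxy object] + [RemoteEvent SecureView LazyProxy]
  take SecureView:  [SimpleGraph SecureAgent LazyProxy object] + [SecureView SimpleGraph SecureAgent FastProxy LazyProxy object] + [LazyProxy object] + [SecureView LazyProxy]
  take SimpleGraph:  [SimpleGraph SecureAgent LazyProxy object] + [SimpleGraph SecureAgent FastProxy LazyProxy object] + [LazyProxy object] + [LazyProxy]
  take SecureAgent:  [SecureAgent LazyProxy object] + [SecureAgent FastProxy LazyProxy object] + [LazyProxy object] + [LazyProxy]
  take FastProxy:  [LazyProxy object] + [FastProxy LazyProxy object] + [LazyProxy object] + [LazyProxy]
  take LazyProxy:  [LazyProxy object] + [LazyProxy object] + [LazyProxy object] + [LazyProxy]
  take object:  [object] + [object] + [object]
MRO: SafeTask RemoteEvent SecureView SimpleGraph SecureAgent FastProxy LazyProxy object
SecureAgent is at position 4; next is FastProxy.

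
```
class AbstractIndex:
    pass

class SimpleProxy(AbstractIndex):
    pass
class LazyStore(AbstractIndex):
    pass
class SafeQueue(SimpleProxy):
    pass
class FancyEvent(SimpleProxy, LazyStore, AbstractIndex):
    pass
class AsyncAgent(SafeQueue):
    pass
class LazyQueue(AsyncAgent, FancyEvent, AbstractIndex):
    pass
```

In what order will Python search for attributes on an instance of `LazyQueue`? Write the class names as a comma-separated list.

LazyQueue, AsyncAgent, SafeQueue, FancyEvent, SimpleProxy, LazyStore, AbstractIndex, object

L[LazyQueue] = LazyQueue + merge(L[AsyncAgent], L[FancyEvent], L[AbstractIndex], [AsyncAgent FancyEvent AbstractIndex])
  take AsyncAgent:  [AsyncAgent SafeQueue SimpleProxy AbstractIndex object] + [FancyEvent SimpleProxy LazyStore AbstractIndex object] + [AbstractIndex object] + [AsyncAgent FancyEvent AbstractIndex]
  take SafeQueue:  [SafeQueue SimpleProxy AbstractIndex object] + [FancyEvent SimpleProxy LazyStore AbstractIndex object] + [AbstractIndex object] + [FancyEvent AbstractIndex]
  take FancyEvent:  [SimpleProxy AbstractIndex object] + [FancyEvent SimpleProxy LazyStore AbstractIndex object] + [AbstractIndex object] + [FancyEvent AbstractIndex]
  take SimpleProxy:  [SimpleProxy AbstractIndex object] + [SimpleProxy LazyStore AbstractIndex object] + [AbstractIndex object] + [AbstractIndex]
  take LazyStore:  [AbstractIndex object] + [LazyStore AbstractIndex object] + [AbstractIndex object] + [AbstractIndex]
  take AbstractIndex:  [AbstractIndex object] + [AbstractIndex object] + [AbstractIndex object] + [AbstractIndex]
  take object:  [object] + [object] + [object]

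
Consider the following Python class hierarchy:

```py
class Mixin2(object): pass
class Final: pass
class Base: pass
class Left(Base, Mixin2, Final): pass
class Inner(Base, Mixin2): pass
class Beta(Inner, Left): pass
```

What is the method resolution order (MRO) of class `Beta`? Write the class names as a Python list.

[Beta, Inner, Left, Base, Mixin2, Final, object]

L[Beta] = Beta + merge(L[Inner], L[Left], [Inner Left])
  take Inner:  [Inner Base Mixin2 object] + [Left Base Mixin2 Final object] + [Inner Left]
  take Left:  [Base Mixin2 object] + [Left Base Mixin2 Final object] + [Left]
  take Base:  [Base Mixin2 object] + [Base Mixin2 Final object]
  take Mixin2:  [Mixin2 object] + [Mixin2 Final object]
  take Final:  [object] + [Final object]
  take object:  [object] + [object]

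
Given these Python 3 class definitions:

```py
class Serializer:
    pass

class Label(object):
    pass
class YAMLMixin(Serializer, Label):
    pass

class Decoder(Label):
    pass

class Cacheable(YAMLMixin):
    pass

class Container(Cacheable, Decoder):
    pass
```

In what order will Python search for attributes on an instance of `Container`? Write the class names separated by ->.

L[Container] = Container + merge(L[Cacheable], L[Decoder], [Cacheable Decoder])
  take Cacheable:  [Cacheable YAMLMixin Serializer Label object] + [Decoder Label object] + [Cacheable Decoder]
  take YAMLMixin:  [YAMLMixin Serializer Label object] + [Decoder Label object] + [Decoder]
  take Serializer:  [Serializer Label object] + [Decoder Label object] + [Decoder]
  take Decoder:  [Label object] + [Decoder Label object] + [Decoder]
  take Label:  [Label object] + [Label object]
  take object:  [object] + [object]

Container -> Cacheable -> YAMLMixin -> Serializer -> Decoder -> Label -> object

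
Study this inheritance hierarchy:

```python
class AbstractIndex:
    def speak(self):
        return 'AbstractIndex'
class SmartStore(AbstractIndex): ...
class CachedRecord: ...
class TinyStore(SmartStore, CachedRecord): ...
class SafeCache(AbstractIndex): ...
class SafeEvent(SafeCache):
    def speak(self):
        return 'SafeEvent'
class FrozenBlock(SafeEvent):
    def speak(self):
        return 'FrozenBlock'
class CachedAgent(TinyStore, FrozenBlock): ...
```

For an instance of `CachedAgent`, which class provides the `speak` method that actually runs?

L[CachedAgent] = CachedAgent + merge(L[TinyStore], L[FrozenBlock], [TinyStore FrozenBlock])
  take TinyStore:  [TinyStore SmartStore AbstractIndex CachedRecord object] + [FrozenBlock SafeEvent SafeCache AbstractIndex object] + [TinyStore FrozenBlock]
  take SmartStore:  [SmartStore AbstractIndex CachedRecord object] + [FrozenBlock SafeEvent SafeCache AbstractIndex object] + [FrozenBlock]
  take FrozenBlock:  [AbstractIndex CachedRecord object] + [FrozenBlock SafeEvent SafeCache AbstractIndex object] + [FrozenBlock]
  take SafeEvent:  [AbstractIndex CachedRecord object] + [SafeEvent SafeCache AbstractIndex object]
  take SafeCache:  [AbstractIndex CachedRecord object] + [SafeCache AbstractIndex object]
  take AbstractIndex:  [AbstractIndex CachedRecord object] + [AbstractIndex object]
  take CachedRecord:  [CachedRecord object] + [object]
  take object:  [object] + [object]
MRO: CachedAgent TinyStore SmartStore FrozenBlock SafeEvent SafeCache AbstractIndex CachedRecord object
speak is defined in: AbstractIndex, FrozenBlock, SafeEvent. First along the MRO is FrozenBlock.

FrozenBlock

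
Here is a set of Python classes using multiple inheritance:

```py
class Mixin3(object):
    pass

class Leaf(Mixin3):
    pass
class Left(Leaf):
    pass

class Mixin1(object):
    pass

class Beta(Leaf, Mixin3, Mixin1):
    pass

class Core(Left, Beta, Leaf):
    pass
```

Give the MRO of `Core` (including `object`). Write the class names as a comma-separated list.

Core, Left, Beta, Leaf, Mixin3, Mixin1, object

L[Core] = Core + merge(L[Left], L[Beta], L[Leaf], [Left Beta Leaf])
  take Left:  [Left Leaf Mixin3 object] + [Beta Leaf Mixin3 Mixin1 object] + [Leaf Mixin3 object] + [Left Beta Leaf]
  take Beta:  [Leaf Mixin3 object] + [Beta Leaf Mixin3 Mixin1 object] + [Leaf Mixin3 object] + [Beta Leaf]
  take Leaf:  [Leaf Mixin3 object] + [Leaf Mixin3 Mixin1 object] + [Leaf Mixin3 object] + [Leaf]
  take Mixin3:  [Mixin3 object] + [Mixin3 Mixin1 object] + [Mixin3 object]
  take Mixin1:  [object] + [Mixin1 object] + [object]
  take object:  [object] + [object] + [object]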